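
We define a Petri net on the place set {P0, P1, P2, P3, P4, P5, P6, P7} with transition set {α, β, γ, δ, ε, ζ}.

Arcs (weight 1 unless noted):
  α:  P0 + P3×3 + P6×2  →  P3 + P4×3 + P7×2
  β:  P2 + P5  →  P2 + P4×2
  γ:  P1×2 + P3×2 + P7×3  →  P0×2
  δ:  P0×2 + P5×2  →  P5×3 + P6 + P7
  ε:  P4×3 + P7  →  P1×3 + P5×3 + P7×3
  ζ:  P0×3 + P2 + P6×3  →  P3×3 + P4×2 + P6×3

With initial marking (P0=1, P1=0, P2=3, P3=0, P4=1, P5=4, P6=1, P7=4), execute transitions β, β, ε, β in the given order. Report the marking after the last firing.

(P0=1, P1=3, P2=3, P3=0, P4=4, P5=4, P6=1, P7=6)

step 1: fire β:  (P0=1, P1=0, P2=3, P3=0, P4=1, P5=4, P6=1, P7=4) → (P0=1, P1=0, P2=3, P3=0, P4=3, P5=3, P6=1, P7=4)
step 2: fire β:  (P0=1, P1=0, P2=3, P3=0, P4=3, P5=3, P6=1, P7=4) → (P0=1, P1=0, P2=3, P3=0, P4=5, P5=2, P6=1, P7=4)
step 3: fire ε:  (P0=1, P1=0, P2=3, P3=0, P4=5, P5=2, P6=1, P7=4) → (P0=1, P1=3, P2=3, P3=0, P4=2, P5=5, P6=1, P7=6)
step 4: fire β:  (P0=1, P1=3, P2=3, P3=0, P4=2, P5=5, P6=1, P7=6) → (P0=1, P1=3, P2=3, P3=0, P4=4, P5=4, P6=1, P7=6)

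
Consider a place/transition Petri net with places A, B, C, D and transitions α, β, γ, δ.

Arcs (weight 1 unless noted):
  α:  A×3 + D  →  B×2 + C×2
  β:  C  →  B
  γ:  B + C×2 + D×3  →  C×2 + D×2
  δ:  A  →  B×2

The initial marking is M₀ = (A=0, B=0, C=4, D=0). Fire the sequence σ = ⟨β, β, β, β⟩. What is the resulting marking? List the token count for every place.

step 1: fire β:  (A=0, B=0, C=4, D=0) → (A=0, B=1, C=3, D=0)
step 2: fire β:  (A=0, B=1, C=3, D=0) → (A=0, B=2, C=2, D=0)
step 3: fire β:  (A=0, B=2, C=2, D=0) → (A=0, B=3, C=1, D=0)
step 4: fire β:  (A=0, B=3, C=1, D=0) → (A=0, B=4, C=0, D=0)

(A=0, B=4, C=0, D=0)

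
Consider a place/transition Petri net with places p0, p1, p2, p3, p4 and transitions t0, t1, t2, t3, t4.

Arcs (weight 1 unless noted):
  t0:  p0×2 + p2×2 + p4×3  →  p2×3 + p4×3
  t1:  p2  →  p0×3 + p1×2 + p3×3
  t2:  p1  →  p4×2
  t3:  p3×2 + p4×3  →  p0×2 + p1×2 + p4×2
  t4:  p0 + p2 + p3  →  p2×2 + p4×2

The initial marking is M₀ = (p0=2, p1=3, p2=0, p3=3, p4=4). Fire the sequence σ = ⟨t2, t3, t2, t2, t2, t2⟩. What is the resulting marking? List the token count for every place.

step 1: fire t2:  (p0=2, p1=3, p2=0, p3=3, p4=4) → (p0=2, p1=2, p2=0, p3=3, p4=6)
step 2: fire t3:  (p0=2, p1=2, p2=0, p3=3, p4=6) → (p0=4, p1=4, p2=0, p3=1, p4=5)
step 3: fire t2:  (p0=4, p1=4, p2=0, p3=1, p4=5) → (p0=4, p1=3, p2=0, p3=1, p4=7)
step 4: fire t2:  (p0=4, p1=3, p2=0, p3=1, p4=7) → (p0=4, p1=2, p2=0, p3=1, p4=9)
step 5: fire t2:  (p0=4, p1=2, p2=0, p3=1, p4=9) → (p0=4, p1=1, p2=0, p3=1, p4=11)
step 6: fire t2:  (p0=4, p1=1, p2=0, p3=1, p4=11) → (p0=4, p1=0, p2=0, p3=1, p4=13)

(p0=4, p1=0, p2=0, p3=1, p4=13)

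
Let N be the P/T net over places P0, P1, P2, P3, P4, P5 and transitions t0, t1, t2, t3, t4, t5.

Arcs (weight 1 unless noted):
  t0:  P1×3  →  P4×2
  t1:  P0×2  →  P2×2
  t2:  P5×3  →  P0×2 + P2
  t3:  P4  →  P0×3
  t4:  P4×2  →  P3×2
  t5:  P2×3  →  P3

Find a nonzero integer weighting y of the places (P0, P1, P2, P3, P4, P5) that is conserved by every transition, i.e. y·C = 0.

y = (P0:1, P1:2, P2:1, P3:3, P4:3, P5:1)

Incidence matrix C (rows=places, cols=transitions):
       t0   t1   t2   t3   t4   t5
   P0   0   -2    2    3    0    0
   P1  -3    0    0    0    0    0
   P2   0    2    1    0    0   -3
   P3   0    0    0    0    2    1
   P4   2    0    0   -1   -2    0
   P5   0    0   -3    0    0    0

Candidate y = [1, 2, 1, 3, 3, 1]; check y·C column-wise:
  col t0: 1·0 + 2·-3 + 1·0 + 3·0 + 3·2 + 1·0 = 0
  col t1: 1·-2 + 2·0 + 1·2 + 3·0 + 3·0 + 1·0 = 0
  col t2: 1·2 + 2·0 + 1·1 + 3·0 + 3·0 + 1·-3 = 0
  col t3: 1·3 + 2·0 + 1·0 + 3·0 + 3·-1 + 1·0 = 0
  col t4: 1·0 + 2·0 + 1·0 + 3·2 + 3·-2 + 1·0 = 0
  col t5: 1·0 + 2·0 + 1·-3 + 3·1 + 3·0 + 1·0 = 0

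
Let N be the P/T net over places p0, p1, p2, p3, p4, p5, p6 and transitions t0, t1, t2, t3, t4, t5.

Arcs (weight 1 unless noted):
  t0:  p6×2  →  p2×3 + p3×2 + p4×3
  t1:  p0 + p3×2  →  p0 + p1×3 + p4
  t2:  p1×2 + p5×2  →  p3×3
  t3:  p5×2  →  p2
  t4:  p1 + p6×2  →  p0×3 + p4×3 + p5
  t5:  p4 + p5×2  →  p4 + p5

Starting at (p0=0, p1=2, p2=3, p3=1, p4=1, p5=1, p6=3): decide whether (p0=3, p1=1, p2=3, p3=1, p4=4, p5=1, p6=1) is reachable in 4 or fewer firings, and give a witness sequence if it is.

step 1: fire t4:  (p0=0, p1=2, p2=3, p3=1, p4=1, p5=1, p6=3) → (p0=3, p1=1, p2=3, p3=1, p4=4, p5=2, p6=1)
step 2: fire t5:  (p0=3, p1=1, p2=3, p3=1, p4=4, p5=2, p6=1) → (p0=3, p1=1, p2=3, p3=1, p4=4, p5=1, p6=1)

YES — reachable via ⟨t4, t5⟩ (2 firings)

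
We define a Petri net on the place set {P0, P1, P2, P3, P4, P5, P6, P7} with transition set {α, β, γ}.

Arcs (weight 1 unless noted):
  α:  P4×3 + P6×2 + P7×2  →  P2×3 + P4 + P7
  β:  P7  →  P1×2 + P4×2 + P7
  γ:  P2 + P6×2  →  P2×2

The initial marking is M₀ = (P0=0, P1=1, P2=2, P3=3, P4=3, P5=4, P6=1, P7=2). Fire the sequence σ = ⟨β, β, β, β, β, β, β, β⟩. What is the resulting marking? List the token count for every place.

step 1: fire β:  (P0=0, P1=1, P2=2, P3=3, P4=3, P5=4, P6=1, P7=2) → (P0=0, P1=3, P2=2, P3=3, P4=5, P5=4, P6=1, P7=2)
step 2: fire β:  (P0=0, P1=3, P2=2, P3=3, P4=5, P5=4, P6=1, P7=2) → (P0=0, P1=5, P2=2, P3=3, P4=7, P5=4, P6=1, P7=2)
step 3: fire β:  (P0=0, P1=5, P2=2, P3=3, P4=7, P5=4, P6=1, P7=2) → (P0=0, P1=7, P2=2, P3=3, P4=9, P5=4, P6=1, P7=2)
step 4: fire β:  (P0=0, P1=7, P2=2, P3=3, P4=9, P5=4, P6=1, P7=2) → (P0=0, P1=9, P2=2, P3=3, P4=11, P5=4, P6=1, P7=2)
step 5: fire β:  (P0=0, P1=9, P2=2, P3=3, P4=11, P5=4, P6=1, P7=2) → (P0=0, P1=11, P2=2, P3=3, P4=13, P5=4, P6=1, P7=2)
step 6: fire β:  (P0=0, P1=11, P2=2, P3=3, P4=13, P5=4, P6=1, P7=2) → (P0=0, P1=13, P2=2, P3=3, P4=15, P5=4, P6=1, P7=2)
step 7: fire β:  (P0=0, P1=13, P2=2, P3=3, P4=15, P5=4, P6=1, P7=2) → (P0=0, P1=15, P2=2, P3=3, P4=17, P5=4, P6=1, P7=2)
step 8: fire β:  (P0=0, P1=15, P2=2, P3=3, P4=17, P5=4, P6=1, P7=2) → (P0=0, P1=17, P2=2, P3=3, P4=19, P5=4, P6=1, P7=2)

(P0=0, P1=17, P2=2, P3=3, P4=19, P5=4, P6=1, P7=2)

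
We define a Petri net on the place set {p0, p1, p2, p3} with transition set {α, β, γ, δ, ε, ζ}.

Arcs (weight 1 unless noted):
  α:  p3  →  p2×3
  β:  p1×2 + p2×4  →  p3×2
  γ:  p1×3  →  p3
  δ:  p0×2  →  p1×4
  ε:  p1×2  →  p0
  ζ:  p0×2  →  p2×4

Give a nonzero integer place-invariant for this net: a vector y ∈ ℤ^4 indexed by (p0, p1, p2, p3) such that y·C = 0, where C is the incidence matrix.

Incidence matrix C (rows=places, cols=transitions):
        α    β    γ    δ    ε    ζ
   p0   0    0    0   -2    1   -2
   p1   0   -2   -3    4   -2    0
   p2   3   -4    0    0    0    4
   p3  -1    2    1    0    0    0

Candidate y = [2, 1, 1, 3]; check y·C column-wise:
  col α: 2·0 + 1·0 + 1·3 + 3·-1 = 0
  col β: 2·0 + 1·-2 + 1·-4 + 3·2 = 0
  col γ: 2·0 + 1·-3 + 1·0 + 3·1 = 0
  col δ: 2·-2 + 1·4 + 1·0 + 3·0 = 0
  col ε: 2·1 + 1·-2 + 1·0 + 3·0 = 0
  col ζ: 2·-2 + 1·0 + 1·4 + 3·0 = 0

y = (p0:2, p1:1, p2:1, p3:3)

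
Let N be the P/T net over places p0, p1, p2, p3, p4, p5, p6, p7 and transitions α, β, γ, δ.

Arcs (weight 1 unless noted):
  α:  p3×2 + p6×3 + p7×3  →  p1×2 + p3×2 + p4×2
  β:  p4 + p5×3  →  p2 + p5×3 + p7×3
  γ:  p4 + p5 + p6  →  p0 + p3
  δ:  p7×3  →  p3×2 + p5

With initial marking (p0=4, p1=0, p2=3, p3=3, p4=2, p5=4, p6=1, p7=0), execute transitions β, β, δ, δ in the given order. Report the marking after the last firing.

(p0=4, p1=0, p2=5, p3=7, p4=0, p5=6, p6=1, p7=0)

step 1: fire β:  (p0=4, p1=0, p2=3, p3=3, p4=2, p5=4, p6=1, p7=0) → (p0=4, p1=0, p2=4, p3=3, p4=1, p5=4, p6=1, p7=3)
step 2: fire β:  (p0=4, p1=0, p2=4, p3=3, p4=1, p5=4, p6=1, p7=3) → (p0=4, p1=0, p2=5, p3=3, p4=0, p5=4, p6=1, p7=6)
step 3: fire δ:  (p0=4, p1=0, p2=5, p3=3, p4=0, p5=4, p6=1, p7=6) → (p0=4, p1=0, p2=5, p3=5, p4=0, p5=5, p6=1, p7=3)
step 4: fire δ:  (p0=4, p1=0, p2=5, p3=5, p4=0, p5=5, p6=1, p7=3) → (p0=4, p1=0, p2=5, p3=7, p4=0, p5=6, p6=1, p7=0)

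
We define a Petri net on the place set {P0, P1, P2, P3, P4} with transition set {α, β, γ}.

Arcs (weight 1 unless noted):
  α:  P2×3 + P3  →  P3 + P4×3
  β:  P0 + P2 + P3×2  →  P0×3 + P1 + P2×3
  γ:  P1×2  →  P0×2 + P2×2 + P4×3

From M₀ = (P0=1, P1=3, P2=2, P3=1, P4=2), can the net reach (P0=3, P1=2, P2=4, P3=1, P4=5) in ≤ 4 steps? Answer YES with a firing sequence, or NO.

depth 0: 1 marking
depth 1: 2 markings reached so far
depth 2: 3 markings reached so far
depth 3: 3 markings reached so far
(frontier empty at depth 3; search complete)
target is not among the 3 markings reachable within 4 steps

NO — not reachable within 4 firings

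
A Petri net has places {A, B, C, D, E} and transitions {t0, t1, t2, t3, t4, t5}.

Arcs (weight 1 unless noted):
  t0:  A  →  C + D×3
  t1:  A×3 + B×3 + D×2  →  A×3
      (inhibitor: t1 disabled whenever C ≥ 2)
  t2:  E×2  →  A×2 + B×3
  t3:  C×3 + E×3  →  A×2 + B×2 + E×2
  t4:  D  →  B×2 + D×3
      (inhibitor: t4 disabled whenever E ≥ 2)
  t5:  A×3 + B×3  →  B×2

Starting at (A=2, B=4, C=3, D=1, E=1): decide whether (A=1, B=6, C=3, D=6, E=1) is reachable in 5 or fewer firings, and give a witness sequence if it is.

NO — not reachable within 5 firings

depth 0: 1 marking
depth 1: 3 markings reached so far
depth 2: 6 markings reached so far
depth 3: 9 markings reached so far
depth 4: 12 markings reached so far
depth 5: 15 markings reached so far
target is not among the 15 markings reachable within 5 steps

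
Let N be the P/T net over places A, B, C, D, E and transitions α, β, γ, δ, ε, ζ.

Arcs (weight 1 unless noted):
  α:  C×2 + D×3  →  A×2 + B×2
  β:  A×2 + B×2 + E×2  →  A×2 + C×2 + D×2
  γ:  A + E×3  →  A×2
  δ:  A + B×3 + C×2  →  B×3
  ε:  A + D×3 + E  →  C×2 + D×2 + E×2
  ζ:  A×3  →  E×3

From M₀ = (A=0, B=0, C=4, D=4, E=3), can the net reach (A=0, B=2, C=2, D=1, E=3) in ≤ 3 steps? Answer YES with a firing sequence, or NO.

step 1: fire α:  (A=0, B=0, C=4, D=4, E=3) → (A=2, B=2, C=2, D=1, E=3)
step 2: fire γ:  (A=2, B=2, C=2, D=1, E=3) → (A=3, B=2, C=2, D=1, E=0)
step 3: fire ζ:  (A=3, B=2, C=2, D=1, E=0) → (A=0, B=2, C=2, D=1, E=3)

YES — reachable via ⟨α, γ, ζ⟩ (3 firings)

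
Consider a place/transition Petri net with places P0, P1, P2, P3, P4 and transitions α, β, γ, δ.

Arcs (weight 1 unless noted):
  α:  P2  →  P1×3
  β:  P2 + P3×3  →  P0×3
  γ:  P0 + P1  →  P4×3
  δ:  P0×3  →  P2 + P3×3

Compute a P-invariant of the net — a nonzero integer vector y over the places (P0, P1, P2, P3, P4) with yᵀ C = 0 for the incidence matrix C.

Incidence matrix C (rows=places, cols=transitions):
        α    β    γ    δ
   P0   0    3   -1   -3
   P1   3    0   -1    0
   P2  -1   -1    0    1
   P3   0   -3    0    3
   P4   0    0    3    0

Candidate y = [1, -1, -3, 2, 0]; check y·C column-wise:
  col α: 1·0 + -1·3 + -3·-1 + 2·0 = 0
  col β: 1·3 + -1·0 + -3·-1 + 2·-3 = 0
  col γ: 1·-1 + -1·-1 + -3·0 + 2·0 + 0·3 = 0
  col δ: 1·-3 + -1·0 + -3·1 + 2·3 = 0

y = (P0:1, P1:-1, P2:-3, P3:2, P4:0)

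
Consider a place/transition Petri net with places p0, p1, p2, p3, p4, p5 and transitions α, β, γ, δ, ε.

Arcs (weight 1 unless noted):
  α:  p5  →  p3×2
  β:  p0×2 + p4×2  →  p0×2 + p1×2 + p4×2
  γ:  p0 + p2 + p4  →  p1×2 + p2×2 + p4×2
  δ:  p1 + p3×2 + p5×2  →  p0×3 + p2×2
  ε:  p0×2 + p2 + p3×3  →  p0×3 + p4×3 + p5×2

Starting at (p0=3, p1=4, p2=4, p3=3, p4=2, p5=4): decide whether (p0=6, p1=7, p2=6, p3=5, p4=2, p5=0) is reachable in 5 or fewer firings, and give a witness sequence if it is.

step 1: fire α:  (p0=3, p1=4, p2=4, p3=3, p4=2, p5=4) → (p0=3, p1=4, p2=4, p3=5, p4=2, p5=3)
step 2: fire α:  (p0=3, p1=4, p2=4, p3=5, p4=2, p5=3) → (p0=3, p1=4, p2=4, p3=7, p4=2, p5=2)
step 3: fire β:  (p0=3, p1=4, p2=4, p3=7, p4=2, p5=2) → (p0=3, p1=6, p2=4, p3=7, p4=2, p5=2)
step 4: fire β:  (p0=3, p1=6, p2=4, p3=7, p4=2, p5=2) → (p0=3, p1=8, p2=4, p3=7, p4=2, p5=2)
step 5: fire δ:  (p0=3, p1=8, p2=4, p3=7, p4=2, p5=2) → (p0=6, p1=7, p2=6, p3=5, p4=2, p5=0)

YES — reachable via ⟨α, α, β, β, δ⟩ (5 firings)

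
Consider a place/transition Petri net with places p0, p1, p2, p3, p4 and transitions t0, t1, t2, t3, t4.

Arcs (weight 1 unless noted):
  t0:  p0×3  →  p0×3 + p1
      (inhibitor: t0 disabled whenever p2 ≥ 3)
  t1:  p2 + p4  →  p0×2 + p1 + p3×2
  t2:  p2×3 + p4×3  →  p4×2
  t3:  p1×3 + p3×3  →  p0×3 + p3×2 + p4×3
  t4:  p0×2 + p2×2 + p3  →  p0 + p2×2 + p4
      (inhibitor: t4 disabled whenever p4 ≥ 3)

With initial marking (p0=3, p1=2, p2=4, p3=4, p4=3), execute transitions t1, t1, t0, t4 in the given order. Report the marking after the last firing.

(p0=6, p1=5, p2=2, p3=7, p4=2)

step 1: fire t1:  (p0=3, p1=2, p2=4, p3=4, p4=3) → (p0=5, p1=3, p2=3, p3=6, p4=2)
step 2: fire t1:  (p0=5, p1=3, p2=3, p3=6, p4=2) → (p0=7, p1=4, p2=2, p3=8, p4=1)
step 3: fire t0:  (p0=7, p1=4, p2=2, p3=8, p4=1) → (p0=7, p1=5, p2=2, p3=8, p4=1)
step 4: fire t4:  (p0=7, p1=5, p2=2, p3=8, p4=1) → (p0=6, p1=5, p2=2, p3=7, p4=2)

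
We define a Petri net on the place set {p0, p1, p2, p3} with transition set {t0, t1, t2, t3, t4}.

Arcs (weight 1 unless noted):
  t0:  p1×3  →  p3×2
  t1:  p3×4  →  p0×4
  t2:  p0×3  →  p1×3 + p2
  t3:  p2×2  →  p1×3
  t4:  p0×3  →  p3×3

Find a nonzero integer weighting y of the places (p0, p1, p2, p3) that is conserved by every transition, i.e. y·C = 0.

y = (p0:3, p1:2, p2:3, p3:3)

Incidence matrix C (rows=places, cols=transitions):
       t0   t1   t2   t3   t4
   p0   0    4   -3    0   -3
   p1  -3    0    3    3    0
   p2   0    0    1   -2    0
   p3   2   -4    0    0    3

Candidate y = [3, 2, 3, 3]; check y·C column-wise:
  col t0: 3·0 + 2·-3 + 3·0 + 3·2 = 0
  col t1: 3·4 + 2·0 + 3·0 + 3·-4 = 0
  col t2: 3·-3 + 2·3 + 3·1 + 3·0 = 0
  col t3: 3·0 + 2·3 + 3·-2 + 3·0 = 0
  col t4: 3·-3 + 2·0 + 3·0 + 3·3 = 0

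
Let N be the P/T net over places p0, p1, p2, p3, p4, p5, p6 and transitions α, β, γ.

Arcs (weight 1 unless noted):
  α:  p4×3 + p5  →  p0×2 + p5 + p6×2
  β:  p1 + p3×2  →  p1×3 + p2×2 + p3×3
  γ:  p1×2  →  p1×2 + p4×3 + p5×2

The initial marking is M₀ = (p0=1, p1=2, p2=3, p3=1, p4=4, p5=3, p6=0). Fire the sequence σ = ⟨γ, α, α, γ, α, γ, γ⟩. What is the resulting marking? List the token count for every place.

step 1: fire γ:  (p0=1, p1=2, p2=3, p3=1, p4=4, p5=3, p6=0) → (p0=1, p1=2, p2=3, p3=1, p4=7, p5=5, p6=0)
step 2: fire α:  (p0=1, p1=2, p2=3, p3=1, p4=7, p5=5, p6=0) → (p0=3, p1=2, p2=3, p3=1, p4=4, p5=5, p6=2)
step 3: fire α:  (p0=3, p1=2, p2=3, p3=1, p4=4, p5=5, p6=2) → (p0=5, p1=2, p2=3, p3=1, p4=1, p5=5, p6=4)
step 4: fire γ:  (p0=5, p1=2, p2=3, p3=1, p4=1, p5=5, p6=4) → (p0=5, p1=2, p2=3, p3=1, p4=4, p5=7, p6=4)
step 5: fire α:  (p0=5, p1=2, p2=3, p3=1, p4=4, p5=7, p6=4) → (p0=7, p1=2, p2=3, p3=1, p4=1, p5=7, p6=6)
step 6: fire γ:  (p0=7, p1=2, p2=3, p3=1, p4=1, p5=7, p6=6) → (p0=7, p1=2, p2=3, p3=1, p4=4, p5=9, p6=6)
step 7: fire γ:  (p0=7, p1=2, p2=3, p3=1, p4=4, p5=9, p6=6) → (p0=7, p1=2, p2=3, p3=1, p4=7, p5=11, p6=6)

(p0=7, p1=2, p2=3, p3=1, p4=7, p5=11, p6=6)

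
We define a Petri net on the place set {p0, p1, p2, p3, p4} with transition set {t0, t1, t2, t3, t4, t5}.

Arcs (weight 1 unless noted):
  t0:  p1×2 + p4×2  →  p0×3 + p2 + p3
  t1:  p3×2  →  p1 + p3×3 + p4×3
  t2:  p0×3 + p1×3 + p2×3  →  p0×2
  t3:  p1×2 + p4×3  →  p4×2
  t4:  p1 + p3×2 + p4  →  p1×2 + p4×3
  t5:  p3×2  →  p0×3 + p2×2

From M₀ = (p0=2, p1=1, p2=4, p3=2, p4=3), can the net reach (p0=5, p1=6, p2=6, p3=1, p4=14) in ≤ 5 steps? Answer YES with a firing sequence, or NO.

depth 0: 1 marking
depth 1: 4 markings reached so far
depth 2: 11 markings reached so far
depth 3: 20 markings reached so far
depth 4: 36 markings reached so far
depth 5: 65 markings reached so far
target is not among the 65 markings reachable within 5 steps

NO — not reachable within 5 firings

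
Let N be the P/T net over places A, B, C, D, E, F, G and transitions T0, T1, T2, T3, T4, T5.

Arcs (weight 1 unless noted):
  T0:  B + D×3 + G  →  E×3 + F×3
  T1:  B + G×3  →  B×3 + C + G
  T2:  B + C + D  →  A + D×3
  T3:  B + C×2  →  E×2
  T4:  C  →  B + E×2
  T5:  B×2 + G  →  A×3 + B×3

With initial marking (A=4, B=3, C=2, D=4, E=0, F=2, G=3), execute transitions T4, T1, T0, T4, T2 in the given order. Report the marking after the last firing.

(A=5, B=5, C=0, D=3, E=7, F=5, G=0)

step 1: fire T4:  (A=4, B=3, C=2, D=4, E=0, F=2, G=3) → (A=4, B=4, C=1, D=4, E=2, F=2, G=3)
step 2: fire T1:  (A=4, B=4, C=1, D=4, E=2, F=2, G=3) → (A=4, B=6, C=2, D=4, E=2, F=2, G=1)
step 3: fire T0:  (A=4, B=6, C=2, D=4, E=2, F=2, G=1) → (A=4, B=5, C=2, D=1, E=5, F=5, G=0)
step 4: fire T4:  (A=4, B=5, C=2, D=1, E=5, F=5, G=0) → (A=4, B=6, C=1, D=1, E=7, F=5, G=0)
step 5: fire T2:  (A=4, B=6, C=1, D=1, E=7, F=5, G=0) → (A=5, B=5, C=0, D=3, E=7, F=5, G=0)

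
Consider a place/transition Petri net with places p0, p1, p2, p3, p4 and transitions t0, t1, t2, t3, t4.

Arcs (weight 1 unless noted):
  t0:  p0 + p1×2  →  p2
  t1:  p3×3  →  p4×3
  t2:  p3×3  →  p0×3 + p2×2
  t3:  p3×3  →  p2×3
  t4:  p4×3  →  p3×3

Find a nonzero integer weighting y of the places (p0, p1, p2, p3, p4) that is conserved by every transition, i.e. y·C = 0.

Incidence matrix C (rows=places, cols=transitions):
       t0   t1   t2   t3   t4
   p0  -1    0    3    0    0
   p1  -2    0    0    0    0
   p2   1    0    2    3    0
   p3   0   -3   -3   -3    3
   p4   0    3    0    0   -3

Candidate y = [1, 1, 3, 3, 3]; check y·C column-wise:
  col t0: 1·-1 + 1·-2 + 3·1 + 3·0 + 3·0 = 0
  col t1: 1·0 + 1·0 + 3·0 + 3·-3 + 3·3 = 0
  col t2: 1·3 + 1·0 + 3·2 + 3·-3 + 3·0 = 0
  col t3: 1·0 + 1·0 + 3·3 + 3·-3 + 3·0 = 0
  col t4: 1·0 + 1·0 + 3·0 + 3·3 + 3·-3 = 0

y = (p0:1, p1:1, p2:3, p3:3, p4:3)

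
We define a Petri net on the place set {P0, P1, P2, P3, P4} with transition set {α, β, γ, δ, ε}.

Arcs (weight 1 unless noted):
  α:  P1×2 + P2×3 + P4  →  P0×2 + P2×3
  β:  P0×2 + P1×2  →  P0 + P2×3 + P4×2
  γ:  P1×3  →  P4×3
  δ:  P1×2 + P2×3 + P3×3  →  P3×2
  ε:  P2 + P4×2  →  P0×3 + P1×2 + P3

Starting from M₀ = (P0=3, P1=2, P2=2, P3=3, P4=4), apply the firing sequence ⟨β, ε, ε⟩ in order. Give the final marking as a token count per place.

step 1: fire β:  (P0=3, P1=2, P2=2, P3=3, P4=4) → (P0=2, P1=0, P2=5, P3=3, P4=6)
step 2: fire ε:  (P0=2, P1=0, P2=5, P3=3, P4=6) → (P0=5, P1=2, P2=4, P3=4, P4=4)
step 3: fire ε:  (P0=5, P1=2, P2=4, P3=4, P4=4) → (P0=8, P1=4, P2=3, P3=5, P4=2)

(P0=8, P1=4, P2=3, P3=5, P4=2)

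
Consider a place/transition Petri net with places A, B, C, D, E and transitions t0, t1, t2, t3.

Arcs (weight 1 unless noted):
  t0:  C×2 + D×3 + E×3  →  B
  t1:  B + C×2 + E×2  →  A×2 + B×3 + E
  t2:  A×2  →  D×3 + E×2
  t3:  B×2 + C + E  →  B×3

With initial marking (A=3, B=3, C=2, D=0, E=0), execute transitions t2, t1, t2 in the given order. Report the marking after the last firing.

step 1: fire t2:  (A=3, B=3, C=2, D=0, E=0) → (A=1, B=3, C=2, D=3, E=2)
step 2: fire t1:  (A=1, B=3, C=2, D=3, E=2) → (A=3, B=5, C=0, D=3, E=1)
step 3: fire t2:  (A=3, B=5, C=0, D=3, E=1) → (A=1, B=5, C=0, D=6, E=3)

(A=1, B=5, C=0, D=6, E=3)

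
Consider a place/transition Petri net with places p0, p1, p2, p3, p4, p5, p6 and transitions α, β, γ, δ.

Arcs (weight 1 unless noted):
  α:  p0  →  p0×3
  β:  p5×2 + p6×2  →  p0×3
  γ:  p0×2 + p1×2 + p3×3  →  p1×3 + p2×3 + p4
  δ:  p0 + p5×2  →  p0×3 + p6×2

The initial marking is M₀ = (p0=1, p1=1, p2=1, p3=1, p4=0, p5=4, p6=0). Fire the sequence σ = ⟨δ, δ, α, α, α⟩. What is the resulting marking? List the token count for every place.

(p0=11, p1=1, p2=1, p3=1, p4=0, p5=0, p6=4)

step 1: fire δ:  (p0=1, p1=1, p2=1, p3=1, p4=0, p5=4, p6=0) → (p0=3, p1=1, p2=1, p3=1, p4=0, p5=2, p6=2)
step 2: fire δ:  (p0=3, p1=1, p2=1, p3=1, p4=0, p5=2, p6=2) → (p0=5, p1=1, p2=1, p3=1, p4=0, p5=0, p6=4)
step 3: fire α:  (p0=5, p1=1, p2=1, p3=1, p4=0, p5=0, p6=4) → (p0=7, p1=1, p2=1, p3=1, p4=0, p5=0, p6=4)
step 4: fire α:  (p0=7, p1=1, p2=1, p3=1, p4=0, p5=0, p6=4) → (p0=9, p1=1, p2=1, p3=1, p4=0, p5=0, p6=4)
step 5: fire α:  (p0=9, p1=1, p2=1, p3=1, p4=0, p5=0, p6=4) → (p0=11, p1=1, p2=1, p3=1, p4=0, p5=0, p6=4)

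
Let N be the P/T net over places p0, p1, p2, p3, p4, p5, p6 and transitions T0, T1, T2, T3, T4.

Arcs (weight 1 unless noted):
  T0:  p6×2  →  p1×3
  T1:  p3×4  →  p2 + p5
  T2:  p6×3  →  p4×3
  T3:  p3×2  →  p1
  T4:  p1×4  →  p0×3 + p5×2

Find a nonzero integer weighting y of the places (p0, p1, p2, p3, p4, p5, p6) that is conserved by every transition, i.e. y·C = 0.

Incidence matrix C (rows=places, cols=transitions):
       T0   T1   T2   T3   T4
   p0   0    0    0    0    3
   p1   3    0    0    1   -4
   p2   0    1    0    0    0
   p3   0   -4    0   -2    0
   p4   0    0    3    0    0
   p5   0    1    0    0    2
   p6  -2    0   -3    0    0

Candidate y = [2, 0, 3, 0, 0, -3, 0]; check y·C column-wise:
  col T0: 2·0 + 0·3 + 3·0 + -3·0 + 0·-2 = 0
  col T1: 2·0 + 3·1 + 0·-4 + -3·1 = 0
  col T2: 2·0 + 3·0 + 0·3 + -3·0 + 0·-3 = 0
  col T3: 2·0 + 0·1 + 3·0 + 0·-2 + -3·0 = 0
  col T4: 2·3 + 0·-4 + 3·0 + -3·2 = 0

y = (p0:2, p1:0, p2:3, p3:0, p4:0, p5:-3, p6:0)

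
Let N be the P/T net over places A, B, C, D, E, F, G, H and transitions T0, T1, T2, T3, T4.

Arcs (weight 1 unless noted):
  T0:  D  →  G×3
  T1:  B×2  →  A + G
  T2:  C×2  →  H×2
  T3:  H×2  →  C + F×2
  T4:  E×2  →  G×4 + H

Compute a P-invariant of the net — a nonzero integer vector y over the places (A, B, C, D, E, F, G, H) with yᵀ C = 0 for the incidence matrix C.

Incidence matrix C (rows=places, cols=transitions):
       T0   T1   T2   T3   T4
    A   0    1    0    0    0
    B   0   -2    0    0    0
    C   0    0   -2    1    0
    D  -1    0    0    0    0
    E   0    0    0    0   -2
    F   0    0    0    2    0
    G   3    1    0    0    4
    H   0    0    2   -2    1

Candidate y = [2, 1, 0, 0, 0, 0, 0, 0]; check y·C column-wise:
  col T0: 2·0 + 1·0 + 0·-1 + 0·3 = 0
  col T1: 2·1 + 1·-2 + 0·1 = 0
  col T2: 2·0 + 1·0 + 0·-2 + 0·2 = 0
  col T3: 2·0 + 1·0 + 0·1 + 0·2 + 0·-2 = 0
  col T4: 2·0 + 1·0 + 0·-2 + 0·4 + 0·1 = 0

y = (A:2, B:1, C:0, D:0, E:0, F:0, G:0, H:0)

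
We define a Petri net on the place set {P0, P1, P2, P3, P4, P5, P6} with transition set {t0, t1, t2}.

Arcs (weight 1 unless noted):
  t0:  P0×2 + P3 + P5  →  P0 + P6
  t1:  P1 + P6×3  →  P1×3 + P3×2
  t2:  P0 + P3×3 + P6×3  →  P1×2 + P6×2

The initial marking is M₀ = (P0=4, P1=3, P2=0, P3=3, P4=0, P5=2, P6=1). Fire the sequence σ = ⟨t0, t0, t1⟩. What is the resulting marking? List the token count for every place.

(P0=2, P1=5, P2=0, P3=3, P4=0, P5=0, P6=0)

step 1: fire t0:  (P0=4, P1=3, P2=0, P3=3, P4=0, P5=2, P6=1) → (P0=3, P1=3, P2=0, P3=2, P4=0, P5=1, P6=2)
step 2: fire t0:  (P0=3, P1=3, P2=0, P3=2, P4=0, P5=1, P6=2) → (P0=2, P1=3, P2=0, P3=1, P4=0, P5=0, P6=3)
step 3: fire t1:  (P0=2, P1=3, P2=0, P3=1, P4=0, P5=0, P6=3) → (P0=2, P1=5, P2=0, P3=3, P4=0, P5=0, P6=0)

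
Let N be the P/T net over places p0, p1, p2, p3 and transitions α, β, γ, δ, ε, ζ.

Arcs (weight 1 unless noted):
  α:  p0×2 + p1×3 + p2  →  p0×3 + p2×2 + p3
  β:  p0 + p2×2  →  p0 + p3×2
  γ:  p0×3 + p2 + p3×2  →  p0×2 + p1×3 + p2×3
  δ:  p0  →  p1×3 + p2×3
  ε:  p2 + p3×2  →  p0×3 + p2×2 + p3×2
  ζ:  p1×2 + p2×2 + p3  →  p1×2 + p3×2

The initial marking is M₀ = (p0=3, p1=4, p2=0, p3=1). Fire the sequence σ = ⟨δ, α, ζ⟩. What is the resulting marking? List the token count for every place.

step 1: fire δ:  (p0=3, p1=4, p2=0, p3=1) → (p0=2, p1=7, p2=3, p3=1)
step 2: fire α:  (p0=2, p1=7, p2=3, p3=1) → (p0=3, p1=4, p2=4, p3=2)
step 3: fire ζ:  (p0=3, p1=4, p2=4, p3=2) → (p0=3, p1=4, p2=2, p3=3)

(p0=3, p1=4, p2=2, p3=3)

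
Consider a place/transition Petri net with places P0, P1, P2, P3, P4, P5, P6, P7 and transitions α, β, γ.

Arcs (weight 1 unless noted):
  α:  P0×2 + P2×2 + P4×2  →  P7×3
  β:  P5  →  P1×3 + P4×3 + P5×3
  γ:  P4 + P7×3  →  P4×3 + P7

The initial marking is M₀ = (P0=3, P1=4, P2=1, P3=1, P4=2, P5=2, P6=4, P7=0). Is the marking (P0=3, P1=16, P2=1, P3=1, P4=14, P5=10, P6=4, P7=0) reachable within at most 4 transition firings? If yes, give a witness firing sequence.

step 1: fire β:  (P0=3, P1=4, P2=1, P3=1, P4=2, P5=2, P6=4, P7=0) → (P0=3, P1=7, P2=1, P3=1, P4=5, P5=4, P6=4, P7=0)
step 2: fire β:  (P0=3, P1=7, P2=1, P3=1, P4=5, P5=4, P6=4, P7=0) → (P0=3, P1=10, P2=1, P3=1, P4=8, P5=6, P6=4, P7=0)
step 3: fire β:  (P0=3, P1=10, P2=1, P3=1, P4=8, P5=6, P6=4, P7=0) → (P0=3, P1=13, P2=1, P3=1, P4=11, P5=8, P6=4, P7=0)
step 4: fire β:  (P0=3, P1=13, P2=1, P3=1, P4=11, P5=8, P6=4, P7=0) → (P0=3, P1=16, P2=1, P3=1, P4=14, P5=10, P6=4, P7=0)

YES — reachable via ⟨β, β, β, β⟩ (4 firings)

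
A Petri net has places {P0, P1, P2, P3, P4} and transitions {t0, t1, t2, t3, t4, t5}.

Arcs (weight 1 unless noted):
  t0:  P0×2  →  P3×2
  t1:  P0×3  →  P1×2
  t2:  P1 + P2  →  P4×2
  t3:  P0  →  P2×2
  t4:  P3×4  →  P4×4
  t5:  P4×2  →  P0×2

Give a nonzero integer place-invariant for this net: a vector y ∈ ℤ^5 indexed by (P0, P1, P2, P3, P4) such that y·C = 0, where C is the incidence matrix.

y = (P0:2, P1:3, P2:1, P3:2, P4:2)

Incidence matrix C (rows=places, cols=transitions):
       t0   t1   t2   t3   t4   t5
   P0  -2   -3    0   -1    0    2
   P1   0    2   -1    0    0    0
   P2   0    0   -1    2    0    0
   P3   2    0    0    0   -4    0
   P4   0    0    2    0    4   -2

Candidate y = [2, 3, 1, 2, 2]; check y·C column-wise:
  col t0: 2·-2 + 3·0 + 1·0 + 2·2 + 2·0 = 0
  col t1: 2·-3 + 3·2 + 1·0 + 2·0 + 2·0 = 0
  col t2: 2·0 + 3·-1 + 1·-1 + 2·0 + 2·2 = 0
  col t3: 2·-1 + 3·0 + 1·2 + 2·0 + 2·0 = 0
  col t4: 2·0 + 3·0 + 1·0 + 2·-4 + 2·4 = 0
  col t5: 2·2 + 3·0 + 1·0 + 2·0 + 2·-2 = 0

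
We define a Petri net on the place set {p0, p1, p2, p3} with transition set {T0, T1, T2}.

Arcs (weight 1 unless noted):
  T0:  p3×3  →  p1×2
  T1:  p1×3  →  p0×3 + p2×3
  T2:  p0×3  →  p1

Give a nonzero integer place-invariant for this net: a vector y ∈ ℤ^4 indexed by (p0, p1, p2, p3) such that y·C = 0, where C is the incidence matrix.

y = (p0:1, p1:3, p2:2, p3:2)

Incidence matrix C (rows=places, cols=transitions):
       T0   T1   T2
   p0   0    3   -3
   p1   2   -3    1
   p2   0    3    0
   p3  -3    0    0

Candidate y = [1, 3, 2, 2]; check y·C column-wise:
  col T0: 1·0 + 3·2 + 2·0 + 2·-3 = 0
  col T1: 1·3 + 3·-3 + 2·3 + 2·0 = 0
  col T2: 1·-3 + 3·1 + 2·0 + 2·0 = 0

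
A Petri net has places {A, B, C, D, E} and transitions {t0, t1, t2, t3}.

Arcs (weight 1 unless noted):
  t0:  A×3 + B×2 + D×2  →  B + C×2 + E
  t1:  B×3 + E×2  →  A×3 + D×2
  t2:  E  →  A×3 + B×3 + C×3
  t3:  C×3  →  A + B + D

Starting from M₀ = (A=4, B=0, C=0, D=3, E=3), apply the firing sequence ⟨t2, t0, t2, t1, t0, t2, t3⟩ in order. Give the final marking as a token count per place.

(A=11, B=5, C=10, D=2, E=0)

step 1: fire t2:  (A=4, B=0, C=0, D=3, E=3) → (A=7, B=3, C=3, D=3, E=2)
step 2: fire t0:  (A=7, B=3, C=3, D=3, E=2) → (A=4, B=2, C=5, D=1, E=3)
step 3: fire t2:  (A=4, B=2, C=5, D=1, E=3) → (A=7, B=5, C=8, D=1, E=2)
step 4: fire t1:  (A=7, B=5, C=8, D=1, E=2) → (A=10, B=2, C=8, D=3, E=0)
step 5: fire t0:  (A=10, B=2, C=8, D=3, E=0) → (A=7, B=1, C=10, D=1, E=1)
step 6: fire t2:  (A=7, B=1, C=10, D=1, E=1) → (A=10, B=4, C=13, D=1, E=0)
step 7: fire t3:  (A=10, B=4, C=13, D=1, E=0) → (A=11, B=5, C=10, D=2, E=0)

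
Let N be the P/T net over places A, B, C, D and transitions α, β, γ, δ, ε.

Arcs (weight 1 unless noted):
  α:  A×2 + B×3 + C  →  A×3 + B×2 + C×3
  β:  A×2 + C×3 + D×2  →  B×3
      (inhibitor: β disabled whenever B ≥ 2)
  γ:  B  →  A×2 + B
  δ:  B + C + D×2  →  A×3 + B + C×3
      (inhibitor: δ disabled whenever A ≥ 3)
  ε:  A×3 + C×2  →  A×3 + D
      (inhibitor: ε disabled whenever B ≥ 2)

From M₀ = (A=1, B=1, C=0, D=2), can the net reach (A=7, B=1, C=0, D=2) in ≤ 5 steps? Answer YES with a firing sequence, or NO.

YES — reachable via ⟨γ, γ, γ⟩ (3 firings)

step 1: fire γ:  (A=1, B=1, C=0, D=2) → (A=3, B=1, C=0, D=2)
step 2: fire γ:  (A=3, B=1, C=0, D=2) → (A=5, B=1, C=0, D=2)
step 3: fire γ:  (A=5, B=1, C=0, D=2) → (A=7, B=1, C=0, D=2)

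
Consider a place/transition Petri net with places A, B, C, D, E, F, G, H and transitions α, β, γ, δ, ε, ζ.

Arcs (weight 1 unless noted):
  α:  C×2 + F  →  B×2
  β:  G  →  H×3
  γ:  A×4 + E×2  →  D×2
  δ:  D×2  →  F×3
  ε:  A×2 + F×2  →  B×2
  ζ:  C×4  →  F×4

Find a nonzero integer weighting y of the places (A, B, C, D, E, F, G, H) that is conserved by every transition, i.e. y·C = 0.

Incidence matrix C (rows=places, cols=transitions):
        α    β    γ    δ    ε    ζ
    A   0    0   -4    0   -2    0
    B   2    0    0    0    2    0
    C  -2    0    0    0    0   -4
    D   0    0    2   -2    0    0
    E   0    0   -2    0    0    0
    F  -1    0    0    3   -2    4
    G   0   -1    0    0    0    0
    H   0    3    0    0    0    0

Candidate y = [1, 3, 2, 3, 1, 2, 0, 0]; check y·C column-wise:
  col α: 1·0 + 3·2 + 2·-2 + 3·0 + 1·0 + 2·-1 = 0
  col β: 1·0 + 3·0 + 2·0 + 3·0 + 1·0 + 2·0 + 0·-1 + 0·3 = 0
  col γ: 1·-4 + 3·0 + 2·0 + 3·2 + 1·-2 + 2·0 = 0
  col δ: 1·0 + 3·0 + 2·0 + 3·-2 + 1·0 + 2·3 = 0
  col ε: 1·-2 + 3·2 + 2·0 + 3·0 + 1·0 + 2·-2 = 0
  col ζ: 1·0 + 3·0 + 2·-4 + 3·0 + 1·0 + 2·4 = 0

y = (A:1, B:3, C:2, D:3, E:1, F:2, G:0, H:0)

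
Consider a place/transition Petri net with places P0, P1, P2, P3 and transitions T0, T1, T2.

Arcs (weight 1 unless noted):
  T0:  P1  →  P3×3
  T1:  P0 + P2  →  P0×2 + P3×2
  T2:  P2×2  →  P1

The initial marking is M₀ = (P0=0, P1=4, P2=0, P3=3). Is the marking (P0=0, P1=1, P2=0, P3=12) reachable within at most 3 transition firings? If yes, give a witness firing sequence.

YES — reachable via ⟨T0, T0, T0⟩ (3 firings)

step 1: fire T0:  (P0=0, P1=4, P2=0, P3=3) → (P0=0, P1=3, P2=0, P3=6)
step 2: fire T0:  (P0=0, P1=3, P2=0, P3=6) → (P0=0, P1=2, P2=0, P3=9)
step 3: fire T0:  (P0=0, P1=2, P2=0, P3=9) → (P0=0, P1=1, P2=0, P3=12)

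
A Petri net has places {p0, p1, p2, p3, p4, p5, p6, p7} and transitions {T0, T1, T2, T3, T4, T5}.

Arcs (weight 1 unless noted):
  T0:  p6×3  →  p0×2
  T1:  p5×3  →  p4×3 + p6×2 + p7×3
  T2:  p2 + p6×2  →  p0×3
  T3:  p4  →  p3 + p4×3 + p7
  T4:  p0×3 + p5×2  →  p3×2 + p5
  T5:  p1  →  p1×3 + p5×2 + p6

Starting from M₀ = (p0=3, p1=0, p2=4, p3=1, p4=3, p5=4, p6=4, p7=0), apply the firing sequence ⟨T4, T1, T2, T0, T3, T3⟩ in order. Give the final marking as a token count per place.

(p0=5, p1=0, p2=3, p3=5, p4=10, p5=0, p6=1, p7=5)

step 1: fire T4:  (p0=3, p1=0, p2=4, p3=1, p4=3, p5=4, p6=4, p7=0) → (p0=0, p1=0, p2=4, p3=3, p4=3, p5=3, p6=4, p7=0)
step 2: fire T1:  (p0=0, p1=0, p2=4, p3=3, p4=3, p5=3, p6=4, p7=0) → (p0=0, p1=0, p2=4, p3=3, p4=6, p5=0, p6=6, p7=3)
step 3: fire T2:  (p0=0, p1=0, p2=4, p3=3, p4=6, p5=0, p6=6, p7=3) → (p0=3, p1=0, p2=3, p3=3, p4=6, p5=0, p6=4, p7=3)
step 4: fire T0:  (p0=3, p1=0, p2=3, p3=3, p4=6, p5=0, p6=4, p7=3) → (p0=5, p1=0, p2=3, p3=3, p4=6, p5=0, p6=1, p7=3)
step 5: fire T3:  (p0=5, p1=0, p2=3, p3=3, p4=6, p5=0, p6=1, p7=3) → (p0=5, p1=0, p2=3, p3=4, p4=8, p5=0, p6=1, p7=4)
step 6: fire T3:  (p0=5, p1=0, p2=3, p3=4, p4=8, p5=0, p6=1, p7=4) → (p0=5, p1=0, p2=3, p3=5, p4=10, p5=0, p6=1, p7=5)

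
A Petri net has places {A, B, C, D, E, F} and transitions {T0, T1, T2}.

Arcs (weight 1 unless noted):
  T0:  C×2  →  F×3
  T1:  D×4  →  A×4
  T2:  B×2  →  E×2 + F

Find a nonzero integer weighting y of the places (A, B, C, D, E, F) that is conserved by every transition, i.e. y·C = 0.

y = (A:1, B:0, C:0, D:1, E:0, F:0)

Incidence matrix C (rows=places, cols=transitions):
       T0   T1   T2
    A   0    4    0
    B   0    0   -2
    C  -2    0    0
    D   0   -4    0
    E   0    0    2
    F   3    0    1

Candidate y = [1, 0, 0, 1, 0, 0]; check y·C column-wise:
  col T0: 1·0 + 0·-2 + 1·0 + 0·3 = 0
  col T1: 1·4 + 1·-4 = 0
  col T2: 1·0 + 0·-2 + 1·0 + 0·2 + 0·1 = 0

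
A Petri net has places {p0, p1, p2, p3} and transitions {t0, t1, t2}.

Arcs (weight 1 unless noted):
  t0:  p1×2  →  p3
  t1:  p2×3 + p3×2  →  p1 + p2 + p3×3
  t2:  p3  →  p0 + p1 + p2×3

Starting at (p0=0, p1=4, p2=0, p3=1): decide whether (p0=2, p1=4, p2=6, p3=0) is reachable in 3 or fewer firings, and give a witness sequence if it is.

step 1: fire t0:  (p0=0, p1=4, p2=0, p3=1) → (p0=0, p1=2, p2=0, p3=2)
step 2: fire t2:  (p0=0, p1=2, p2=0, p3=2) → (p0=1, p1=3, p2=3, p3=1)
step 3: fire t2:  (p0=1, p1=3, p2=3, p3=1) → (p0=2, p1=4, p2=6, p3=0)

YES — reachable via ⟨t0, t2, t2⟩ (3 firings)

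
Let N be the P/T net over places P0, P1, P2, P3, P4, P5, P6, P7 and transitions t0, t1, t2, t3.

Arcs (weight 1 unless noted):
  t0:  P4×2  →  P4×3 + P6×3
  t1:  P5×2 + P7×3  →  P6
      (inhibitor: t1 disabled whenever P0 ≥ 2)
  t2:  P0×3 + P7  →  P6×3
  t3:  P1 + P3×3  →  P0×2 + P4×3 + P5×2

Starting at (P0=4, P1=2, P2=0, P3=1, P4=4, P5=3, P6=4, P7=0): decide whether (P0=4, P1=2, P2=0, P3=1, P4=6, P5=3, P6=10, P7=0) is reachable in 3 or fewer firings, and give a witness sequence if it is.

YES — reachable via ⟨t0, t0⟩ (2 firings)

step 1: fire t0:  (P0=4, P1=2, P2=0, P3=1, P4=4, P5=3, P6=4, P7=0) → (P0=4, P1=2, P2=0, P3=1, P4=5, P5=3, P6=7, P7=0)
step 2: fire t0:  (P0=4, P1=2, P2=0, P3=1, P4=5, P5=3, P6=7, P7=0) → (P0=4, P1=2, P2=0, P3=1, P4=6, P5=3, P6=10, P7=0)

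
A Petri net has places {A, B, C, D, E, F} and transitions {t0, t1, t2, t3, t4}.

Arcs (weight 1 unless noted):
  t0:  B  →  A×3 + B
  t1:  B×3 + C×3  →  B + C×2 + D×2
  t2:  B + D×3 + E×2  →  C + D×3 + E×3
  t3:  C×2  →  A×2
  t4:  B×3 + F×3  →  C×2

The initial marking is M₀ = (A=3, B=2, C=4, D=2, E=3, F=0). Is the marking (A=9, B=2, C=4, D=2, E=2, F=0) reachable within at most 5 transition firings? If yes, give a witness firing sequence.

NO — not reachable within 5 firings

depth 0: 1 marking
depth 1: 3 markings reached so far
depth 2: 6 markings reached so far
depth 3: 9 markings reached so far
depth 4: 12 markings reached so far
depth 5: 15 markings reached so far
target is not among the 15 markings reachable within 5 steps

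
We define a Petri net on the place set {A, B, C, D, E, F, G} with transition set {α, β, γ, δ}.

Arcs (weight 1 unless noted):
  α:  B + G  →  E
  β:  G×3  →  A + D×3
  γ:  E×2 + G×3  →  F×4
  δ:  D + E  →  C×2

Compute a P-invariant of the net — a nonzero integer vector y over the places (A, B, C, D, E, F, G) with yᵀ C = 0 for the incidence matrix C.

y = (A:6, B:0, C:-1, D:-2, E:0, F:0, G:0)

Incidence matrix C (rows=places, cols=transitions):
        α    β    γ    δ
    A   0    1    0    0
    B  -1    0    0    0
    C   0    0    0    2
    D   0    3    0   -1
    E   1    0   -2   -1
    F   0    0    4    0
    G  -1   -3   -3    0

Candidate y = [6, 0, -1, -2, 0, 0, 0]; check y·C column-wise:
  col α: 6·0 + 0·-1 + -1·0 + -2·0 + 0·1 + 0·-1 = 0
  col β: 6·1 + -1·0 + -2·3 + 0·-3 = 0
  col γ: 6·0 + -1·0 + -2·0 + 0·-2 + 0·4 + 0·-3 = 0
  col δ: 6·0 + -1·2 + -2·-1 + 0·-1 = 0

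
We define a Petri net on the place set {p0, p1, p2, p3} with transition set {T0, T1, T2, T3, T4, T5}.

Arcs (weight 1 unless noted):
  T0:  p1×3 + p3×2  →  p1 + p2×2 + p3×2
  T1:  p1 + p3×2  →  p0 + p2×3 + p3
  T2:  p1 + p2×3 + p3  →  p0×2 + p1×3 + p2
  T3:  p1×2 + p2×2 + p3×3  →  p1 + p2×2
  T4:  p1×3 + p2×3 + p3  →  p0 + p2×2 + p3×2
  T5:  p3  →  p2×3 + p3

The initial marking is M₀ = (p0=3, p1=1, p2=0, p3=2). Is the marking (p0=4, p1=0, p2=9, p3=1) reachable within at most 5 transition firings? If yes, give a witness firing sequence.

step 1: fire T1:  (p0=3, p1=1, p2=0, p3=2) → (p0=4, p1=0, p2=3, p3=1)
step 2: fire T5:  (p0=4, p1=0, p2=3, p3=1) → (p0=4, p1=0, p2=6, p3=1)
step 3: fire T5:  (p0=4, p1=0, p2=6, p3=1) → (p0=4, p1=0, p2=9, p3=1)

YES — reachable via ⟨T1, T5, T5⟩ (3 firings)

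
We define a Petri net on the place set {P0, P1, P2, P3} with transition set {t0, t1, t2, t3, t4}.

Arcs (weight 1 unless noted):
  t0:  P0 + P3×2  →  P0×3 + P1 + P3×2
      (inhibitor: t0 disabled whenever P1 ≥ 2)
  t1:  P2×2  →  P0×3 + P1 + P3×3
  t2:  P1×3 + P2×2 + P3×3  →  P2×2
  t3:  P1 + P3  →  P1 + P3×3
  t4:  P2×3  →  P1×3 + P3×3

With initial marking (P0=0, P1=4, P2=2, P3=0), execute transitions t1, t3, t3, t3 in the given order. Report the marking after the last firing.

step 1: fire t1:  (P0=0, P1=4, P2=2, P3=0) → (P0=3, P1=5, P2=0, P3=3)
step 2: fire t3:  (P0=3, P1=5, P2=0, P3=3) → (P0=3, P1=5, P2=0, P3=5)
step 3: fire t3:  (P0=3, P1=5, P2=0, P3=5) → (P0=3, P1=5, P2=0, P3=7)
step 4: fire t3:  (P0=3, P1=5, P2=0, P3=7) → (P0=3, P1=5, P2=0, P3=9)

(P0=3, P1=5, P2=0, P3=9)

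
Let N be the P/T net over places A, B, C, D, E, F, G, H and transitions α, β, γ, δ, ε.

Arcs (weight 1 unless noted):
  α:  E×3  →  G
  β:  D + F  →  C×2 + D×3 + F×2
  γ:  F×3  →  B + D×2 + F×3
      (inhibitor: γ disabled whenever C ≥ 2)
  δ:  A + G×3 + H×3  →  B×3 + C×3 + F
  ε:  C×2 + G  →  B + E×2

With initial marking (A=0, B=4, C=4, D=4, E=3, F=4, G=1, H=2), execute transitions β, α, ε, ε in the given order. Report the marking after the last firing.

(A=0, B=6, C=2, D=6, E=4, F=5, G=0, H=2)

step 1: fire β:  (A=0, B=4, C=4, D=4, E=3, F=4, G=1, H=2) → (A=0, B=4, C=6, D=6, E=3, F=5, G=1, H=2)
step 2: fire α:  (A=0, B=4, C=6, D=6, E=3, F=5, G=1, H=2) → (A=0, B=4, C=6, D=6, E=0, F=5, G=2, H=2)
step 3: fire ε:  (A=0, B=4, C=6, D=6, E=0, F=5, G=2, H=2) → (A=0, B=5, C=4, D=6, E=2, F=5, G=1, H=2)
step 4: fire ε:  (A=0, B=5, C=4, D=6, E=2, F=5, G=1, H=2) → (A=0, B=6, C=2, D=6, E=4, F=5, G=0, H=2)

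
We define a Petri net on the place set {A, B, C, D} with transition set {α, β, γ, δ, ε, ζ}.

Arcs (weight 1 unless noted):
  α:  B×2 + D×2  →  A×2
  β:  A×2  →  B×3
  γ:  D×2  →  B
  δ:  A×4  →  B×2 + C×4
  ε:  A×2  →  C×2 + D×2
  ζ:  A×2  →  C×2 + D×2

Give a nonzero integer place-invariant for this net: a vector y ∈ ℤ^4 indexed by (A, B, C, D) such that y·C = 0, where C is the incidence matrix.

Incidence matrix C (rows=places, cols=transitions):
        α    β    γ    δ    ε    ζ
    A   2   -2    0   -4   -2   -2
    B  -2    3    1    2    0    0
    C   0    0    0    4    2    2
    D  -2    0   -2    0    2    2

Candidate y = [3, 2, 2, 1]; check y·C column-wise:
  col α: 3·2 + 2·-2 + 2·0 + 1·-2 = 0
  col β: 3·-2 + 2·3 + 2·0 + 1·0 = 0
  col γ: 3·0 + 2·1 + 2·0 + 1·-2 = 0
  col δ: 3·-4 + 2·2 + 2·4 + 1·0 = 0
  col ε: 3·-2 + 2·0 + 2·2 + 1·2 = 0
  col ζ: 3·-2 + 2·0 + 2·2 + 1·2 = 0

y = (A:3, B:2, C:2, D:1)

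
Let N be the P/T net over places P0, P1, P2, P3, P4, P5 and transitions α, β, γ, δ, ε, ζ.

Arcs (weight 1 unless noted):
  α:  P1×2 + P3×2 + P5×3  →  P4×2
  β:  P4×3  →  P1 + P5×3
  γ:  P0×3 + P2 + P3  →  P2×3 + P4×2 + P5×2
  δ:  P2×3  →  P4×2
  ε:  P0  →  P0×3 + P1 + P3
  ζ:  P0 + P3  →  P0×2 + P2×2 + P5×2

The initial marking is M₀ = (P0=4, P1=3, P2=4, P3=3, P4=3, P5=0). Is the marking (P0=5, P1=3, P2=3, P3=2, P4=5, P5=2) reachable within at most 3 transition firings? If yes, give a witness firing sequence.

YES — reachable via ⟨δ, ζ⟩ (2 firings)

step 1: fire δ:  (P0=4, P1=3, P2=4, P3=3, P4=3, P5=0) → (P0=4, P1=3, P2=1, P3=3, P4=5, P5=0)
step 2: fire ζ:  (P0=4, P1=3, P2=1, P3=3, P4=5, P5=0) → (P0=5, P1=3, P2=3, P3=2, P4=5, P5=2)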